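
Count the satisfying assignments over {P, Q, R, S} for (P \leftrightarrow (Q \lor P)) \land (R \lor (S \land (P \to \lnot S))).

Initial set: {((P \leftrightarrow (Q \lor P)) \land (R \lor (S \land (P \to \lnot S))))}.
((P \leftrightarrow (Q \lor P)) \land (R \lor (S \land (P \to \lnot S)))): α-rule — add (P \leftrightarrow (Q \lor P)), (R \lor (S \land (P \to \lnot S))).
(P \leftrightarrow (Q \lor P)): β-rule — branch into P, (Q \lor P)  //  \lnot P, \lnot (Q \lor P).
  branch 1 (add P, (Q \lor P)):
    (R \lor (S \land (P \to \lnot S))): β-rule — branch into R  //  (S \land (P \to \lnot S)).
      branch 1.1 (add R):
        (Q \lor P): β-rule — branch into Q  //  P.
          branch 1.1.1 (add Q):
            ○ open, literals {P=true, Q=true, R=true}.
          branch 1.1.2 (add P):
            ○ open, literals {P=true, R=true}.
      branch 1.2 (add (S \land (P \to \lnot S))):
        (S \land (P \to \lnot S)): α-rule — add S, (P \to \lnot S).
        (Q \lor P): β-rule — branch into Q  //  P.
          branch 1.2.1 (add Q):
            (P \to \lnot S): β-rule — branch into \lnot P  //  \lnot S.
              branch 1.2.1.1 (add \lnot P):
                × closes — contains both P and \lnot P.
              branch 1.2.1.2 (add \lnot S):
                × closes — contains both S and \lnot S.
          branch 1.2.2 (add P):
            (P \to \lnot S): β-rule — branch into \lnot P  //  \lnot S.
              branch 1.2.2.1 (add \lnot P):
                × closes — contains both P and \lnot P.
              branch 1.2.2.2 (add \lnot S):
                × closes — contains both S and \lnot S.
  branch 2 (add \lnot P, \lnot (Q \lor P)):
    \lnot (Q \lor P): α-rule — add \lnot Q, \lnot P.
    (R \lor (S \land (P \to \lnot S))): β-rule — branch into R  //  (S \land (P \to \lnot S)).
      branch 2.1 (add R):
        ○ open, literals {P=false, Q=false, R=true}.
      branch 2.2 (add (S \land (P \to \lnot S))):
        (S \land (P \to \lnot S)): α-rule — add S, (P \to \lnot S).
        (P \to \lnot S): β-rule — branch into \lnot P  //  \lnot S.
          branch 2.2.1 (add \lnot P):
            ○ open, literals {P=false, Q=false, S=true}.
          branch 2.2.2 (add \lnot S):
            × closes — contains both S and \lnot S.
5 branches closed, 4 open.
Each open branch fixes some atoms; the unmentioned ones are free. Counting distinct full assignments: branch {P=true, Q=true, R=true} (S) contributes 2 new; branch {P=true, R=true} (Q, S) contributes 2 new; branch {P=false, Q=false, R=true} (S) contributes 2 new; branch {P=false, Q=false, S=true} (R) contributes 1 new. Total: 7.

7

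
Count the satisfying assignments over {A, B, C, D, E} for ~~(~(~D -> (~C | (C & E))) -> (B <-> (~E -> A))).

Initial set: {T ~~(~(~D -> (~C | (C & E))) -> (B <-> (~E -> A)))}.
T ~~(~(~D -> (~C | (C & E))) -> (B <-> (~E -> A))): drop double negation, giving T (~(~D -> (~C | (C & E))) -> (B <-> (~E -> A))).
T (~(~D -> (~C | (C & E))) -> (B <-> (~E -> A))): β-rule — branch into F ~(~D -> (~C | (C & E)))  //  T (B <-> (~E -> A)).
  branch 1 (add F ~(~D -> (~C | (C & E)))):
    F ~(~D -> (~C | (C & E))): β-rule — branch into F ~D  //  T (~C | (C & E)).
      branch 1.1 (add F ~D):
        ○ open, literals {D=true}.
      branch 1.2 (add T (~C | (C & E))):
        T (~C | (C & E)): β-rule — branch into T ~C  //  T (C & E).
          branch 1.2.1 (add T ~C):
            ○ open, literals {C=false}.
          branch 1.2.2 (add T (C & E)):
            T (C & E): α-rule — add T C, T E.
            ○ open, literals {C=true, E=true}.
  branch 2 (add T (B <-> (~E -> A))):
    T (B <-> (~E -> A)): β-rule — branch into T B, T (~E -> A)  //  F B, F (~E -> A).
      branch 2.1 (add T B, T (~E -> A)):
        T (~E -> A): β-rule — branch into F ~E  //  T A.
          branch 2.1.1 (add F ~E):
            ○ open, literals {B=true, E=true}.
          branch 2.1.2 (add T A):
            ○ open, literals {A=true, B=true}.
      branch 2.2 (add F B, F (~E -> A)):
        F (~E -> A): α-rule — add T ~E, F A.
        ○ open, literals {A=false, B=false, E=false}.
0 branches closed, 6 open.
Each open branch fixes some atoms; the unmentioned ones are free. Counting distinct full assignments: branch {D=true} (A, B, C, E) contributes 16 new; branch {C=false} (A, B, D, E) contributes 8 new; branch {C=true, E=true} (A, B, D) contributes 4 new; branch {B=true, E=true} (A, C, D) contributes 0 new; branch {A=true, B=true} (C, D, E) contributes 1 new; branch {A=false, B=false, E=false} (C, D) contributes 1 new. Total: 30.

30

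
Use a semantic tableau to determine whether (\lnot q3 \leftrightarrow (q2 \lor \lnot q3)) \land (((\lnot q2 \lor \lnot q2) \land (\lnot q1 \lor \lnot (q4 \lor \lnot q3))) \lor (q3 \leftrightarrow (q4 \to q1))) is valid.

Assume the negation and expand:
Initial set: {\lnot ((\lnot q3 \leftrightarrow (q2 \lor \lnot q3)) \land (((\lnot q2 \lor \lnot q2) \land (\lnot q1 \lor \lnot (q4 \lor \lnot q3))) \lor (q3 \leftrightarrow (q4 \to q1))))}.
\lnot ((\lnot q3 \leftrightarrow (q2 \lor \lnot q3)) \land (((\lnot q2 \lor \lnot q2) \land (\lnot q1 \lor \lnot (q4 \lor \lnot q3))) \lor (q3 \leftrightarrow (q4 \to q1)))): β-rule — branch into \lnot (\lnot q3 \leftrightarrow (q2 \lor \lnot q3))  //  \lnot (((\lnot q2 \lor \lnot q2) \land (\lnot q1 \lor \lnot (q4 \lor \lnot q3))) \lor (q3 \leftrightarrow (q4 \to q1))).
  branch 1 (add \lnot (\lnot q3 \leftrightarrow (q2 \lor \lnot q3))):
    \lnot (\lnot q3 \leftrightarrow (q2 \lor \lnot q3)): β-rule — branch into \lnot q3, \lnot (q2 \lor \lnot q3)  //  \lnot \lnot q3, (q2 \lor \lnot q3).
      branch 1.1 (add \lnot q3, \lnot (q2 \lor \lnot q3)):
        \lnot (q2 \lor \lnot q3): α-rule — add \lnot q2, \lnot \lnot q3.
        × closes — contains both q3 and \lnot q3.
      branch 1.2 (add \lnot \lnot q3, (q2 \lor \lnot q3)):
        (q2 \lor \lnot q3): β-rule — branch into q2  //  \lnot q3.
          branch 1.2.1 (add q2):
            ○ open, literals {q2=true, q3=true}.
          branch 1.2.2 (add \lnot q3):
            × closes — contains both q3 and \lnot q3.
  branch 2 (add \lnot (((\lnot q2 \lor \lnot q2) \land (\lnot q1 \lor \lnot (q4 \lor \lnot q3))) \lor (q3 \leftrightarrow (q4 \to q1)))):
    \lnot (((\lnot q2 \lor \lnot q2) \land (\lnot q1 \lor \lnot (q4 \lor \lnot q3))) \lor (q3 \leftrightarrow (q4 \to q1))): α-rule — add \lnot ((\lnot q2 \lor \lnot q2) \land (\lnot q1 \lor \lnot (q4 \lor \lnot q3))), \lnot (q3 \leftrightarrow (q4 \to q1)).
    \lnot ((\lnot q2 \lor \lnot q2) \land (\lnot q1 \lor \lnot (q4 \lor \lnot q3))): β-rule — branch into \lnot (\lnot q2 \lor \lnot q2)  //  \lnot (\lnot q1 \lor \lnot (q4 \lor \lnot q3)).
      branch 2.1 (add \lnot (\lnot q2 \lor \lnot q2)):
        \lnot (\lnot q2 \lor \lnot q2): α-rule — add \lnot \lnot q2, \lnot \lnot q2.
        \lnot (q3 \leftrightarrow (q4 \to q1)): β-rule — branch into q3, \lnot (q4 \to q1)  //  \lnot q3, (q4 \to q1).
          branch 2.1.1 (add q3, \lnot (q4 \to q1)):
            \lnot (q4 \to q1): α-rule — add q4, \lnot q1.
            ○ open, literals {q1=false, q2=true, q3=true, q4=true}.
          branch 2.1.2 (add \lnot q3, (q4 \to q1)):
            (q4 \to q1): β-rule — branch into \lnot q4  //  q1.
              branch 2.1.2.1 (add \lnot q4):
                ○ open, literals {q2=true, q3=false, q4=false}.
              branch 2.1.2.2 (add q1):
                ○ open, literals {q1=true, q2=true, q3=false}.
      branch 2.2 (add \lnot (\lnot q1 \lor \lnot (q4 \lor \lnot q3))):
        \lnot (\lnot q1 \lor \lnot (q4 \lor \lnot q3)): α-rule — add \lnot \lnot q1, \lnot \lnot (q4 \lor \lnot q3).
        \lnot (q3 \leftrightarrow (q4 \to q1)): β-rule — branch into q3, \lnot (q4 \to q1)  //  \lnot q3, (q4 \to q1).
          branch 2.2.1 (add q3, \lnot (q4 \to q1)):
            \lnot (q4 \to q1): α-rule — add q4, \lnot q1.
            × closes — contains both q1 and \lnot q1.
          branch 2.2.2 (add \lnot q3, (q4 \to q1)):
            \lnot \lnot (q4 \lor \lnot q3): β-rule — branch into q4  //  \lnot q3.
              branch 2.2.2.1 (add q4):
                (q4 \to q1): β-rule — branch into \lnot q4  //  q1.
                  branch 2.2.2.1.1 (add \lnot q4):
                    × closes — contains both q4 and \lnot q4.
                  branch 2.2.2.1.2 (add q1):
                    ○ open, literals {q1=true, q3=false, q4=true}.
              branch 2.2.2.2 (add \lnot q3):
                (q4 \to q1): β-rule — branch into \lnot q4  //  q1.
                  branch 2.2.2.2.1 (add \lnot q4):
                    ○ open, literals {q1=true, q3=false, q4=false}.
                  branch 2.2.2.2.2 (add q1):
                    ○ open, literals {q1=true, q3=false}.
4 branches closed, 7 open.
An open branch gives a countermodel: q2=true, q3=true (unmentioned atoms arbitrary); under it the original formula is false.

Not valid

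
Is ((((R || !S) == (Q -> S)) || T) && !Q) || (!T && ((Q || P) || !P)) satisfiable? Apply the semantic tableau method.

Satisfiable

Initial set: {(((((R || !S) == (Q -> S)) || T) && !Q) || (!T && ((Q || P) || !P)))}.
(((((R || !S) == (Q -> S)) || T) && !Q) || (!T && ((Q || P) || !P))): β-rule — branch into ((((R || !S) == (Q -> S)) || T) && !Q)  //  (!T && ((Q || P) || !P)).
  branch 1 (add ((((R || !S) == (Q -> S)) || T) && !Q)):
    ((((R || !S) == (Q -> S)) || T) && !Q): α-rule — add (((R || !S) == (Q -> S)) || T), !Q.
    (((R || !S) == (Q -> S)) || T): β-rule — branch into ((R || !S) == (Q -> S))  //  T.
      branch 1.1 (add ((R || !S) == (Q -> S))):
        ((R || !S) == (Q -> S)): β-rule — branch into (R || !S), (Q -> S)  //  !(R || !S), !(Q -> S).
          branch 1.1.1 (add (R || !S), (Q -> S)):
            (R || !S): β-rule — branch into R  //  !S.
              branch 1.1.1.1 (add R):
                (Q -> S): β-rule — branch into !Q  //  S.
                  branch 1.1.1.1.1 (add !Q):
                    ○ open, literals {Q=F, R=T}.
                  branch 1.1.1.1.2 (add S):
                    ○ open, literals {Q=F, R=T, S=T}.
              branch 1.1.1.2 (add !S):
                (Q -> S): β-rule — branch into !Q  //  S.
                  branch 1.1.1.2.1 (add !Q):
                    ○ open, literals {Q=F, S=F}.
                  branch 1.1.1.2.2 (add S):
                    × closes — contains both S and !S.
          branch 1.1.2 (add !(R || !S), !(Q -> S)):
            !(R || !S): α-rule — add !R, !!S.
            !(Q -> S): α-rule — add Q, !S.
            × closes — contains both Q and !Q.
      branch 1.2 (add T):
        ○ open, literals {Q=F, T=T}.
  branch 2 (add (!T && ((Q || P) || !P))):
    (!T && ((Q || P) || !P)): α-rule — add !T, ((Q || P) || !P).
    ((Q || P) || !P): β-rule — branch into (Q || P)  //  !P.
      branch 2.1 (add (Q || P)):
        (Q || P): β-rule — branch into Q  //  P.
          branch 2.1.1 (add Q):
            ○ open, literals {Q=T, T=F}.
          branch 2.1.2 (add P):
            ○ open, literals {P=T, T=F}.
      branch 2.2 (add !P):
        ○ open, literals {P=F, T=F}.
2 branches closed, 7 open.
An open branch gives a satisfying assignment: Q=F, R=T.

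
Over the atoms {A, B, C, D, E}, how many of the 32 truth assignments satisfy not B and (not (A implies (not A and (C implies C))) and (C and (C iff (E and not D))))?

Initial set: {(not B and (not (A implies (not A and (C implies C))) and (C and (C iff (E and not D)))))}.
(not B and (not (A implies (not A and (C implies C))) and (C and (C iff (E and not D))))): α-rule — add not B, (not (A implies (not A and (C implies C))) and (C and (C iff (E and not D)))).
(not (A implies (not A and (C implies C))) and (C and (C iff (E and not D)))): α-rule — add not (A implies (not A and (C implies C))), (C and (C iff (E and not D))).
not (A implies (not A and (C implies C))): α-rule — add A, not (not A and (C implies C)).
(C and (C iff (E and not D))): α-rule — add C, (C iff (E and not D)).
not (not A and (C implies C)): β-rule — branch into not not A  //  not (C implies C).
  branch 1 (add not not A):
    (C iff (E and not D)): β-rule — branch into C, (E and not D)  //  not C, not (E and not D).
      branch 1.1 (add C, (E and not D)):
        (E and not D): α-rule — add E, not D.
        ○ open, literals {A=T, B=F, C=T, D=F, E=T}.
      branch 1.2 (add not C, not (E and not D)):
        × closes — contains both C and not C.
  branch 2 (add not (C implies C)):
    not (C implies C): α-rule — add C, not C.
    × closes — contains both C and not C.
2 branches closed, 1 open.
Each open branch fixes some atoms; the unmentioned ones are free. Counting distinct full assignments: branch {A=T, B=F, C=T, D=F, E=T} (none free) contributes 1 new. Total: 1.

1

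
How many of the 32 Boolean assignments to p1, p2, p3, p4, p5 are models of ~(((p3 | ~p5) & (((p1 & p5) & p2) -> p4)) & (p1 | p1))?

21

Initial set: {~(((p3 | ~p5) & (((p1 & p5) & p2) -> p4)) & (p1 | p1))}.
~(((p3 | ~p5) & (((p1 & p5) & p2) -> p4)) & (p1 | p1)): β-rule — branch into ~((p3 | ~p5) & (((p1 & p5) & p2) -> p4))  //  ~(p1 | p1).
  branch 1 (add ~((p3 | ~p5) & (((p1 & p5) & p2) -> p4))):
    ~((p3 | ~p5) & (((p1 & p5) & p2) -> p4)): β-rule — branch into ~(p3 | ~p5)  //  ~(((p1 & p5) & p2) -> p4).
      branch 1.1 (add ~(p3 | ~p5)):
        ~(p3 | ~p5): α-rule — add ~p3, ~~p5.
        ○ open, literals {p3=F, p5=T}.
      branch 1.2 (add ~(((p1 & p5) & p2) -> p4)):
        ~(((p1 & p5) & p2) -> p4): α-rule — add ((p1 & p5) & p2), ~p4.
        ((p1 & p5) & p2): α-rule — add (p1 & p5), p2.
        (p1 & p5): α-rule — add p1, p5.
        ○ open, literals {p1=T, p2=T, p4=F, p5=T}.
  branch 2 (add ~(p1 | p1)):
    ~(p1 | p1): α-rule — add ~p1, ~p1.
    ○ open, literals {p1=F}.
0 branches closed, 3 open.
Each open branch fixes some atoms; the unmentioned ones are free. Counting distinct full assignments: branch {p3=F, p5=T} (p1, p2, p4) contributes 8 new; branch {p1=T, p2=T, p4=F, p5=T} (p3) contributes 1 new; branch {p1=F} (p2, p3, p4, p5) contributes 12 new. Total: 21.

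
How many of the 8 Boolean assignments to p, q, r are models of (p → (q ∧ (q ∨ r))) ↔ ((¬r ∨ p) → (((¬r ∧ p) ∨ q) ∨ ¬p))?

Initial set: {T ((p → (q ∧ (q ∨ r))) ↔ ((¬r ∨ p) → (((¬r ∧ p) ∨ q) ∨ ¬p)))}.
T ((p → (q ∧ (q ∨ r))) ↔ ((¬r ∨ p) → (((¬r ∧ p) ∨ q) ∨ ¬p))): β-rule — branch into T (p → (q ∧ (q ∨ r))), T ((¬r ∨ p) → (((¬r ∧ p) ∨ q) ∨ ¬p))  //  F (p → (q ∧ (q ∨ r))), F ((¬r ∨ p) → (((¬r ∧ p) ∨ q) ∨ ¬p)).
  branch 1 (add T (p → (q ∧ (q ∨ r))), T ((¬r ∨ p) → (((¬r ∧ p) ∨ q) ∨ ¬p))):
    T (p → (q ∧ (q ∨ r))): β-rule — branch into F p  //  T (q ∧ (q ∨ r)).
      branch 1.1 (add F p):
        T ((¬r ∨ p) → (((¬r ∧ p) ∨ q) ∨ ¬p)): β-rule — branch into F (¬r ∨ p)  //  T (((¬r ∧ p) ∨ q) ∨ ¬p).
          branch 1.1.1 (add F (¬r ∨ p)):
            F (¬r ∨ p): α-rule — add F ¬r, F p.
            ○ open, literals {p=0, r=1}.
          branch 1.1.2 (add T (((¬r ∧ p) ∨ q) ∨ ¬p)):
            T (((¬r ∧ p) ∨ q) ∨ ¬p): β-rule — branch into T ((¬r ∧ p) ∨ q)  //  T ¬p.
              branch 1.1.2.1 (add T ((¬r ∧ p) ∨ q)):
                T ((¬r ∧ p) ∨ q): β-rule — branch into T (¬r ∧ p)  //  T q.
                  branch 1.1.2.1.1 (add T (¬r ∧ p)):
                    T (¬r ∧ p): α-rule — add T ¬r, T p.
                    × closes — contains both p and ¬p.
                  branch 1.1.2.1.2 (add T q):
                    ○ open, literals {p=0, q=1}.
              branch 1.1.2.2 (add T ¬p):
                ○ open, literals {p=0}.
      branch 1.2 (add T (q ∧ (q ∨ r))):
        T (q ∧ (q ∨ r)): α-rule — add T q, T (q ∨ r).
        T ((¬r ∨ p) → (((¬r ∧ p) ∨ q) ∨ ¬p)): β-rule — branch into F (¬r ∨ p)  //  T (((¬r ∧ p) ∨ q) ∨ ¬p).
          branch 1.2.1 (add F (¬r ∨ p)):
            F (¬r ∨ p): α-rule — add F ¬r, F p.
            T (q ∨ r): β-rule — branch into T q  //  T r.
              branch 1.2.1.1 (add T q):
                ○ open, literals {p=0, q=1, r=1}.
              branch 1.2.1.2 (add T r):
                ○ open, literals {p=0, q=1, r=1}.
          branch 1.2.2 (add T (((¬r ∧ p) ∨ q) ∨ ¬p)):
            T (q ∨ r): β-rule — branch into T q  //  T r.
              branch 1.2.2.1 (add T q):
                T (((¬r ∧ p) ∨ q) ∨ ¬p): β-rule — branch into T ((¬r ∧ p) ∨ q)  //  T ¬p.
                  branch 1.2.2.1.1 (add T ((¬r ∧ p) ∨ q)):
                    T ((¬r ∧ p) ∨ q): β-rule — branch into T (¬r ∧ p)  //  T q.
                      branch 1.2.2.1.1.1 (add T (¬r ∧ p)):
                        T (¬r ∧ p): α-rule — add T ¬r, T p.
                        ○ open, literals {p=1, q=1, r=0}.
                      branch 1.2.2.1.1.2 (add T q):
                        ○ open, literals {q=1}.
                  branch 1.2.2.1.2 (add T ¬p):
                    ○ open, literals {p=0, q=1}.
              branch 1.2.2.2 (add T r):
                T (((¬r ∧ p) ∨ q) ∨ ¬p): β-rule — branch into T ((¬r ∧ p) ∨ q)  //  T ¬p.
                  branch 1.2.2.2.1 (add T ((¬r ∧ p) ∨ q)):
                    T ((¬r ∧ p) ∨ q): β-rule — branch into T (¬r ∧ p)  //  T q.
                      branch 1.2.2.2.1.1 (add T (¬r ∧ p)):
                        T (¬r ∧ p): α-rule — add T ¬r, T p.
                        × closes — contains both r and ¬r.
                      branch 1.2.2.2.1.2 (add T q):
                        ○ open, literals {q=1, r=1}.
                  branch 1.2.2.2.2 (add T ¬p):
                    ○ open, literals {p=0, q=1, r=1}.
  branch 2 (add F (p → (q ∧ (q ∨ r))), F ((¬r ∨ p) → (((¬r ∧ p) ∨ q) ∨ ¬p))):
    F (p → (q ∧ (q ∨ r))): α-rule — add T p, F (q ∧ (q ∨ r)).
    F ((¬r ∨ p) → (((¬r ∧ p) ∨ q) ∨ ¬p)): α-rule — add T (¬r ∨ p), F (((¬r ∧ p) ∨ q) ∨ ¬p).
    F (((¬r ∧ p) ∨ q) ∨ ¬p): α-rule — add F ((¬r ∧ p) ∨ q), F ¬p.
    F ((¬r ∧ p) ∨ q): α-rule — add F (¬r ∧ p), F q.
    F (q ∧ (q ∨ r)): β-rule — branch into F q  //  F (q ∨ r).
      branch 2.1 (add F q):
        T (¬r ∨ p): β-rule — branch into T ¬r  //  T p.
          branch 2.1.1 (add T ¬r):
            F (¬r ∧ p): β-rule — branch into F ¬r  //  F p.
              branch 2.1.1.1 (add F ¬r):
                × closes — contains both r and ¬r.
              branch 2.1.1.2 (add F p):
                × closes — contains both p and ¬p.
          branch 2.1.2 (add T p):
            F (¬r ∧ p): β-rule — branch into F ¬r  //  F p.
              branch 2.1.2.1 (add F ¬r):
                ○ open, literals {p=1, q=0, r=1}.
              branch 2.1.2.2 (add F p):
                × closes — contains both p and ¬p.
      branch 2.2 (add F (q ∨ r)):
        F (q ∨ r): α-rule — add F q, F r.
        T (¬r ∨ p): β-rule — branch into T ¬r  //  T p.
          branch 2.2.1 (add T ¬r):
            F (¬r ∧ p): β-rule — branch into F ¬r  //  F p.
              branch 2.2.1.1 (add F ¬r):
                × closes — contains both r and ¬r.
              branch 2.2.1.2 (add F p):
                × closes — contains both p and ¬p.
          branch 2.2.2 (add T p):
            F (¬r ∧ p): β-rule — branch into F ¬r  //  F p.
              branch 2.2.2.1 (add F ¬r):
                × closes — contains both r and ¬r.
              branch 2.2.2.2 (add F p):
                × closes — contains both p and ¬p.
9 branches closed, 11 open.
Each open branch fixes some atoms; the unmentioned ones are free. Counting distinct full assignments: branch {p=0, r=1} (q) contributes 2 new; branch {p=0, q=1} (r) contributes 1 new; branch {p=0} (q, r) contributes 1 new; branch {p=0, q=1, r=1} (none free) contributes 0 new; branch {p=0, q=1, r=1} (none free) contributes 0 new; branch {p=1, q=1, r=0} (none free) contributes 1 new; branch {q=1} (p, r) contributes 1 new; branch {p=0, q=1} (r) contributes 0 new; branch {q=1, r=1} (p) contributes 0 new; branch {p=0, q=1, r=1} (none free) contributes 0 new; branch {p=1, q=0, r=1} (none free) contributes 1 new. Total: 7.

7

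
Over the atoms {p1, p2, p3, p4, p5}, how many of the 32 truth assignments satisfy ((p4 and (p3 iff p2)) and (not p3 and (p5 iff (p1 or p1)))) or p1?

17

Initial set: {T (((p4 and (p3 iff p2)) and (not p3 and (p5 iff (p1 or p1)))) or p1)}.
T (((p4 and (p3 iff p2)) and (not p3 and (p5 iff (p1 or p1)))) or p1): β-rule — branch into T ((p4 and (p3 iff p2)) and (not p3 and (p5 iff (p1 or p1))))  //  T p1.
  branch 1 (add T ((p4 and (p3 iff p2)) and (not p3 and (p5 iff (p1 or p1))))):
    T ((p4 and (p3 iff p2)) and (not p3 and (p5 iff (p1 or p1)))): α-rule — add T (p4 and (p3 iff p2)), T (not p3 and (p5 iff (p1 or p1))).
    T (p4 and (p3 iff p2)): α-rule — add T p4, T (p3 iff p2).
    T (not p3 and (p5 iff (p1 or p1))): α-rule — add T not p3, T (p5 iff (p1 or p1)).
    T (p3 iff p2): β-rule — branch into T p3, T p2  //  F p3, F p2.
      branch 1.1 (add T p3, T p2):
        × closes — contains both p3 and not p3.
      branch 1.2 (add F p3, F p2):
        T (p5 iff (p1 or p1)): β-rule — branch into T p5, T (p1 or p1)  //  F p5, F (p1 or p1).
          branch 1.2.1 (add T p5, T (p1 or p1)):
            T (p1 or p1): β-rule — branch into T p1  //  T p1.
              branch 1.2.1.1 (add T p1):
                ○ open, literals {p1=T, p2=F, p3=F, p4=T, p5=T}.
              branch 1.2.1.2 (add T p1):
                ○ open, literals {p1=T, p2=F, p3=F, p4=T, p5=T}.
          branch 1.2.2 (add F p5, F (p1 or p1)):
            F (p1 or p1): α-rule — add F p1, F p1.
            ○ open, literals {p1=F, p2=F, p3=F, p4=T, p5=F}.
  branch 2 (add T p1):
    ○ open, literals {p1=T}.
1 branch closed, 4 open.
Each open branch fixes some atoms; the unmentioned ones are free. Counting distinct full assignments: branch {p1=T, p2=F, p3=F, p4=T, p5=T} (none free) contributes 1 new; branch {p1=T, p2=F, p3=F, p4=T, p5=T} (none free) contributes 0 new; branch {p1=F, p2=F, p3=F, p4=T, p5=F} (none free) contributes 1 new; branch {p1=T} (p2, p3, p4, p5) contributes 15 new. Total: 17.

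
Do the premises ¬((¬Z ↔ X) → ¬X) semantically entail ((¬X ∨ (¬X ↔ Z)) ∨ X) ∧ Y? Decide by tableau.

Initial set: {¬((¬Z ↔ X) → ¬X); ¬(((¬X ∨ (¬X ↔ Z)) ∨ X) ∧ Y)}.
¬((¬Z ↔ X) → ¬X): α-rule — add (¬Z ↔ X), ¬¬X.
¬(((¬X ∨ (¬X ↔ Z)) ∨ X) ∧ Y): β-rule — branch into ¬((¬X ∨ (¬X ↔ Z)) ∨ X)  //  ¬Y.
  branch 1 (add ¬((¬X ∨ (¬X ↔ Z)) ∨ X)):
    ¬((¬X ∨ (¬X ↔ Z)) ∨ X): α-rule — add ¬(¬X ∨ (¬X ↔ Z)), ¬X.
    × closes — contains both X and ¬X.
  branch 2 (add ¬Y):
    (¬Z ↔ X): β-rule — branch into ¬Z, X  //  ¬¬Z, ¬X.
      branch 2.1 (add ¬Z, X):
        ○ open, literals {X=T, Y=F, Z=F}.
      branch 2.2 (add ¬¬Z, ¬X):
        × closes — contains both X and ¬X.
2 branches closed, 1 open.
An open branch gives a countermodel: X=T, Y=F, Z=F (unmentioned atoms arbitrary); the premises hold there but the conclusion fails.

No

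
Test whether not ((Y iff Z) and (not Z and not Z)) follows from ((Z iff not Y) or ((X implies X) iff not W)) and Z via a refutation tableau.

Yes

Initial set: {(((Z iff not Y) or ((X implies X) iff not W)) and Z); not not ((Y iff Z) and (not Z and not Z))}.
(((Z iff not Y) or ((X implies X) iff not W)) and Z): α-rule — add ((Z iff not Y) or ((X implies X) iff not W)), Z.
not not ((Y iff Z) and (not Z and not Z)): α-rule — add (Y iff Z), (not Z and not Z).
(not Z and not Z): α-rule — add not Z, not Z.
× closes — contains both Z and not Z.
All 1 branch closes.
Every branch closed, so the premises entail the conclusion.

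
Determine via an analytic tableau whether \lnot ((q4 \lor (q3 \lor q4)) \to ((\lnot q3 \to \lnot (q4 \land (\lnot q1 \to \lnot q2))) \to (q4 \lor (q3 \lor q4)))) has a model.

Initial set: {T \lnot ((q4 \lor (q3 \lor q4)) \to ((\lnot q3 \to \lnot (q4 \land (\lnot q1 \to \lnot q2))) \to (q4 \lor (q3 \lor q4))))}.
T \lnot ((q4 \lor (q3 \lor q4)) \to ((\lnot q3 \to \lnot (q4 \land (\lnot q1 \to \lnot q2))) \to (q4 \lor (q3 \lor q4)))): α-rule — add T (q4 \lor (q3 \lor q4)), F ((\lnot q3 \to \lnot (q4 \land (\lnot q1 \to \lnot q2))) \to (q4 \lor (q3 \lor q4))).
F ((\lnot q3 \to \lnot (q4 \land (\lnot q1 \to \lnot q2))) \to (q4 \lor (q3 \lor q4))): α-rule — add T (\lnot q3 \to \lnot (q4 \land (\lnot q1 \to \lnot q2))), F (q4 \lor (q3 \lor q4)).
F (q4 \lor (q3 \lor q4)): α-rule — add F q4, F (q3 \lor q4).
F (q3 \lor q4): α-rule — add F q3, F q4.
T (q4 \lor (q3 \lor q4)): β-rule — branch into T q4  //  T (q3 \lor q4).
  branch 1 (add T q4):
    × closes — contains both q4 and \lnot q4.
  branch 2 (add T (q3 \lor q4)):
    T (\lnot q3 \to \lnot (q4 \land (\lnot q1 \to \lnot q2))): β-rule — branch into F \lnot q3  //  T \lnot (q4 \land (\lnot q1 \to \lnot q2)).
      branch 2.1 (add F \lnot q3):
        × closes — contains both q3 and \lnot q3.
      branch 2.2 (add T \lnot (q4 \land (\lnot q1 \to \lnot q2))):
        T (q3 \lor q4): β-rule — branch into T q3  //  T q4.
          branch 2.2.1 (add T q3):
            × closes — contains both q3 and \lnot q3.
          branch 2.2.2 (add T q4):
            × closes — contains both q4 and \lnot q4.
All 4 branches close.
Every branch closed; the formula is unsatisfiable.

Unsatisfiable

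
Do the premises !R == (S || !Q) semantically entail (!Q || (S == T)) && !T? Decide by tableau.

Initial set: {(!R == (S || !Q)); !((!Q || (S == T)) && !T)}.
(!R == (S || !Q)): β-rule — branch into !R, (S || !Q)  //  !!R, !(S || !Q).
  branch 1 (add !R, (S || !Q)):
    !((!Q || (S == T)) && !T): β-rule — branch into !(!Q || (S == T))  //  !!T.
      branch 1.1 (add !(!Q || (S == T))):
        !(!Q || (S == T)): α-rule — add !!Q, !(S == T).
        (S || !Q): β-rule — branch into S  //  !Q.
          branch 1.1.1 (add S):
            !(S == T): β-rule — branch into S, !T  //  !S, T.
              branch 1.1.1.1 (add S, !T):
                ○ open, literals {Q=true, R=false, S=true, T=false}.
              branch 1.1.1.2 (add !S, T):
                × closes — contains both S and !S.
          branch 1.1.2 (add !Q):
            × closes — contains both Q and !Q.
      branch 1.2 (add !!T):
        (S || !Q): β-rule — branch into S  //  !Q.
          branch 1.2.1 (add S):
            ○ open, literals {R=false, S=true, T=true}.
          branch 1.2.2 (add !Q):
            ○ open, literals {Q=false, R=false, T=true}.
  branch 2 (add !!R, !(S || !Q)):
    !(S || !Q): α-rule — add !S, !!Q.
    !((!Q || (S == T)) && !T): β-rule — branch into !(!Q || (S == T))  //  !!T.
      branch 2.1 (add !(!Q || (S == T))):
        !(!Q || (S == T)): α-rule — add !!Q, !(S == T).
        !(S == T): β-rule — branch into S, !T  //  !S, T.
          branch 2.1.1 (add S, !T):
            × closes — contains both S and !S.
          branch 2.1.2 (add !S, T):
            ○ open, literals {Q=true, R=true, S=false, T=true}.
      branch 2.2 (add !!T):
        ○ open, literals {Q=true, R=true, S=false, T=true}.
3 branches closed, 5 open.
An open branch gives a countermodel: Q=true, R=false, S=true, T=false (unmentioned atoms arbitrary); the premises hold there but the conclusion fails.

No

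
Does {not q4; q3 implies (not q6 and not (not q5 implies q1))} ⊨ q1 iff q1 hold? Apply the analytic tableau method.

Yes

Initial set: {not q4; (q3 implies (not q6 and not (not q5 implies q1))); not (q1 iff q1)}.
(q3 implies (not q6 and not (not q5 implies q1))): β-rule — branch into not q3  //  (not q6 and not (not q5 implies q1)).
  branch 1 (add not q3):
    not (q1 iff q1): β-rule — branch into q1, not q1  //  not q1, q1.
      branch 1.1 (add q1, not q1):
        × closes — contains both q1 and not q1.
      branch 1.2 (add not q1, q1):
        × closes — contains both q1 and not q1.
  branch 2 (add (not q6 and not (not q5 implies q1))):
    (not q6 and not (not q5 implies q1)): α-rule — add not q6, not (not q5 implies q1).
    not (not q5 implies q1): α-rule — add not q5, not q1.
    not (q1 iff q1): β-rule — branch into q1, not q1  //  not q1, q1.
      branch 2.1 (add q1, not q1):
        × closes — contains both q1 and not q1.
      branch 2.2 (add not q1, q1):
        × closes — contains both q1 and not q1.
All 4 branches close.
Every branch closed, so the premises entail the conclusion.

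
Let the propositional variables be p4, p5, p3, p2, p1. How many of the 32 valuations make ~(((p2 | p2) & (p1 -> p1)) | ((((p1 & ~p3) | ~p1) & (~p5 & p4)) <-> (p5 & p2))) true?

Initial set: {~(((p2 | p2) & (p1 -> p1)) | ((((p1 & ~p3) | ~p1) & (~p5 & p4)) <-> (p5 & p2)))}.
~(((p2 | p2) & (p1 -> p1)) | ((((p1 & ~p3) | ~p1) & (~p5 & p4)) <-> (p5 & p2))): α-rule — add ~((p2 | p2) & (p1 -> p1)), ~((((p1 & ~p3) | ~p1) & (~p5 & p4)) <-> (p5 & p2)).
~((p2 | p2) & (p1 -> p1)): β-rule — branch into ~(p2 | p2)  //  ~(p1 -> p1).
  branch 1 (add ~(p2 | p2)):
    ~(p2 | p2): α-rule — add ~p2, ~p2.
    ~((((p1 & ~p3) | ~p1) & (~p5 & p4)) <-> (p5 & p2)): β-rule — branch into (((p1 & ~p3) | ~p1) & (~p5 & p4)), ~(p5 & p2)  //  ~(((p1 & ~p3) | ~p1) & (~p5 & p4)), (p5 & p2).
      branch 1.1 (add (((p1 & ~p3) | ~p1) & (~p5 & p4)), ~(p5 & p2)):
        (((p1 & ~p3) | ~p1) & (~p5 & p4)): α-rule — add ((p1 & ~p3) | ~p1), (~p5 & p4).
        (~p5 & p4): α-rule — add ~p5, p4.
        ~(p5 & p2): β-rule — branch into ~p5  //  ~p2.
          branch 1.1.1 (add ~p5):
            ((p1 & ~p3) | ~p1): β-rule — branch into (p1 & ~p3)  //  ~p1.
              branch 1.1.1.1 (add (p1 & ~p3)):
                (p1 & ~p3): α-rule — add p1, ~p3.
                ○ open, literals {p1=1, p2=0, p3=0, p4=1, p5=0}.
              branch 1.1.1.2 (add ~p1):
                ○ open, literals {p1=0, p2=0, p4=1, p5=0}.
          branch 1.1.2 (add ~p2):
            ((p1 & ~p3) | ~p1): β-rule — branch into (p1 & ~p3)  //  ~p1.
              branch 1.1.2.1 (add (p1 & ~p3)):
                (p1 & ~p3): α-rule — add p1, ~p3.
                ○ open, literals {p1=1, p2=0, p3=0, p4=1, p5=0}.
              branch 1.1.2.2 (add ~p1):
                ○ open, literals {p1=0, p2=0, p4=1, p5=0}.
      branch 1.2 (add ~(((p1 & ~p3) | ~p1) & (~p5 & p4)), (p5 & p2)):
        (p5 & p2): α-rule — add p5, p2.
        × closes — contains both p2 and ~p2.
  branch 2 (add ~(p1 -> p1)):
    ~(p1 -> p1): α-rule — add p1, ~p1.
    × closes — contains both p1 and ~p1.
2 branches closed, 4 open.
Each open branch fixes some atoms; the unmentioned ones are free. Counting distinct full assignments: branch {p1=1, p2=0, p3=0, p4=1, p5=0} (none free) contributes 1 new; branch {p1=0, p2=0, p4=1, p5=0} (p3) contributes 2 new; branch {p1=1, p2=0, p3=0, p4=1, p5=0} (none free) contributes 0 new; branch {p1=0, p2=0, p4=1, p5=0} (p3) contributes 0 new. Total: 3.

3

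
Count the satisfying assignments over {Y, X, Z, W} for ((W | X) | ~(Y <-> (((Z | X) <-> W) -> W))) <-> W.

Initial set: {(((W | X) | ~(Y <-> (((Z | X) <-> W) -> W))) <-> W)}.
(((W | X) | ~(Y <-> (((Z | X) <-> W) -> W))) <-> W): β-rule — branch into ((W | X) | ~(Y <-> (((Z | X) <-> W) -> W))), W  //  ~((W | X) | ~(Y <-> (((Z | X) <-> W) -> W))), ~W.
  branch 1 (add ((W | X) | ~(Y <-> (((Z | X) <-> W) -> W))), W):
    ((W | X) | ~(Y <-> (((Z | X) <-> W) -> W))): β-rule — branch into (W | X)  //  ~(Y <-> (((Z | X) <-> W) -> W)).
      branch 1.1 (add (W | X)):
        (W | X): β-rule — branch into W  //  X.
          branch 1.1.1 (add W):
            ○ open, literals {W=T}.
          branch 1.1.2 (add X):
            ○ open, literals {W=T, X=T}.
      branch 1.2 (add ~(Y <-> (((Z | X) <-> W) -> W))):
        ~(Y <-> (((Z | X) <-> W) -> W)): β-rule — branch into Y, ~(((Z | X) <-> W) -> W)  //  ~Y, (((Z | X) <-> W) -> W).
          branch 1.2.1 (add Y, ~(((Z | X) <-> W) -> W)):
            ~(((Z | X) <-> W) -> W): α-rule — add ((Z | X) <-> W), ~W.
            × closes — contains both W and ~W.
          branch 1.2.2 (add ~Y, (((Z | X) <-> W) -> W)):
            (((Z | X) <-> W) -> W): β-rule — branch into ~((Z | X) <-> W)  //  W.
              branch 1.2.2.1 (add ~((Z | X) <-> W)):
                ~((Z | X) <-> W): β-rule — branch into (Z | X), ~W  //  ~(Z | X), W.
                  branch 1.2.2.1.1 (add (Z | X), ~W):
                    × closes — contains both W and ~W.
                  branch 1.2.2.1.2 (add ~(Z | X), W):
                    ~(Z | X): α-rule — add ~Z, ~X.
                    ○ open, literals {W=T, X=F, Y=F, Z=F}.
              branch 1.2.2.2 (add W):
                ○ open, literals {W=T, Y=F}.
  branch 2 (add ~((W | X) | ~(Y <-> (((Z | X) <-> W) -> W))), ~W):
    ~((W | X) | ~(Y <-> (((Z | X) <-> W) -> W))): α-rule — add ~(W | X), ~~(Y <-> (((Z | X) <-> W) -> W)).
    ~(W | X): α-rule — add ~W, ~X.
    ~~(Y <-> (((Z | X) <-> W) -> W)): β-rule — branch into Y, (((Z | X) <-> W) -> W)  //  ~Y, ~(((Z | X) <-> W) -> W).
      branch 2.1 (add Y, (((Z | X) <-> W) -> W)):
        (((Z | X) <-> W) -> W): β-rule — branch into ~((Z | X) <-> W)  //  W.
          branch 2.1.1 (add ~((Z | X) <-> W)):
            ~((Z | X) <-> W): β-rule — branch into (Z | X), ~W  //  ~(Z | X), W.
              branch 2.1.1.1 (add (Z | X), ~W):
                (Z | X): β-rule — branch into Z  //  X.
                  branch 2.1.1.1.1 (add Z):
                    ○ open, literals {W=F, X=F, Y=T, Z=T}.
                  branch 2.1.1.1.2 (add X):
                    × closes — contains both X and ~X.
              branch 2.1.1.2 (add ~(Z | X), W):
                × closes — contains both W and ~W.
          branch 2.1.2 (add W):
            × closes — contains both W and ~W.
      branch 2.2 (add ~Y, ~(((Z | X) <-> W) -> W)):
        ~(((Z | X) <-> W) -> W): α-rule — add ((Z | X) <-> W), ~W.
        ((Z | X) <-> W): β-rule — branch into (Z | X), W  //  ~(Z | X), ~W.
          branch 2.2.1 (add (Z | X), W):
            × closes — contains both W and ~W.
          branch 2.2.2 (add ~(Z | X), ~W):
            ~(Z | X): α-rule — add ~Z, ~X.
            ○ open, literals {W=F, X=F, Y=F, Z=F}.
6 branches closed, 6 open.
Each open branch fixes some atoms; the unmentioned ones are free. Counting distinct full assignments: branch {W=T} (Y, X, Z) contributes 8 new; branch {W=T, X=T} (Y, Z) contributes 0 new; branch {W=T, X=F, Y=F, Z=F} (none free) contributes 0 new; branch {W=T, Y=F} (X, Z) contributes 0 new; branch {W=F, X=F, Y=T, Z=T} (none free) contributes 1 new; branch {W=F, X=F, Y=F, Z=F} (none free) contributes 1 new. Total: 10.

10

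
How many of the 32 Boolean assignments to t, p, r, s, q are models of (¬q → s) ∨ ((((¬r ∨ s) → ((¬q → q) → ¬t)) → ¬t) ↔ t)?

Initial set: {((¬q → s) ∨ ((((¬r ∨ s) → ((¬q → q) → ¬t)) → ¬t) ↔ t))}.
((¬q → s) ∨ ((((¬r ∨ s) → ((¬q → q) → ¬t)) → ¬t) ↔ t)): β-rule — branch into (¬q → s)  //  ((((¬r ∨ s) → ((¬q → q) → ¬t)) → ¬t) ↔ t).
  branch 1 (add (¬q → s)):
    (¬q → s): β-rule — branch into ¬¬q  //  s.
      branch 1.1 (add ¬¬q):
        ○ open, literals {q=T}.
      branch 1.2 (add s):
        ○ open, literals {s=T}.
  branch 2 (add ((((¬r ∨ s) → ((¬q → q) → ¬t)) → ¬t) ↔ t)):
    ((((¬r ∨ s) → ((¬q → q) → ¬t)) → ¬t) ↔ t): β-rule — branch into (((¬r ∨ s) → ((¬q → q) → ¬t)) → ¬t), t  //  ¬(((¬r ∨ s) → ((¬q → q) → ¬t)) → ¬t), ¬t.
      branch 2.1 (add (((¬r ∨ s) → ((¬q → q) → ¬t)) → ¬t), t):
        (((¬r ∨ s) → ((¬q → q) → ¬t)) → ¬t): β-rule — branch into ¬((¬r ∨ s) → ((¬q → q) → ¬t))  //  ¬t.
          branch 2.1.1 (add ¬((¬r ∨ s) → ((¬q → q) → ¬t))):
            ¬((¬r ∨ s) → ((¬q → q) → ¬t)): α-rule — add (¬r ∨ s), ¬((¬q → q) → ¬t).
            ¬((¬q → q) → ¬t): α-rule — add (¬q → q), ¬¬t.
            (¬r ∨ s): β-rule — branch into ¬r  //  s.
              branch 2.1.1.1 (add ¬r):
                (¬q → q): β-rule — branch into ¬¬q  //  q.
                  branch 2.1.1.1.1 (add ¬¬q):
                    ○ open, literals {q=T, r=F, t=T}.
                  branch 2.1.1.1.2 (add q):
                    ○ open, literals {q=T, r=F, t=T}.
              branch 2.1.1.2 (add s):
                (¬q → q): β-rule — branch into ¬¬q  //  q.
                  branch 2.1.1.2.1 (add ¬¬q):
                    ○ open, literals {q=T, s=T, t=T}.
                  branch 2.1.1.2.2 (add q):
                    ○ open, literals {q=T, s=T, t=T}.
          branch 2.1.2 (add ¬t):
            × closes — contains both t and ¬t.
      branch 2.2 (add ¬(((¬r ∨ s) → ((¬q → q) → ¬t)) → ¬t), ¬t):
        ¬(((¬r ∨ s) → ((¬q → q) → ¬t)) → ¬t): α-rule — add ((¬r ∨ s) → ((¬q → q) → ¬t)), ¬¬t.
        × closes — contains both t and ¬t.
2 branches closed, 6 open.
Each open branch fixes some atoms; the unmentioned ones are free. Counting distinct full assignments: branch {q=T} (t, p, r, s) contributes 16 new; branch {s=T} (t, p, r, q) contributes 8 new; branch {q=T, r=F, t=T} (p, s) contributes 0 new; branch {q=T, r=F, t=T} (p, s) contributes 0 new; branch {q=T, s=T, t=T} (p, r) contributes 0 new; branch {q=T, s=T, t=T} (p, r) contributes 0 new. Total: 24.

24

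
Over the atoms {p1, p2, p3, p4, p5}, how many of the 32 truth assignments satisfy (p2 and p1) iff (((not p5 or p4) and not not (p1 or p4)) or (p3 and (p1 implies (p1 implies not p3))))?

12

Initial set: {T ((p2 and p1) iff (((not p5 or p4) and not not (p1 or p4)) or (p3 and (p1 implies (p1 implies not p3)))))}.
T ((p2 and p1) iff (((not p5 or p4) and not not (p1 or p4)) or (p3 and (p1 implies (p1 implies not p3))))): β-rule — branch into T (p2 and p1), T (((not p5 or p4) and not not (p1 or p4)) or (p3 and (p1 implies (p1 implies not p3))))  //  F (p2 and p1), F (((not p5 or p4) and not not (p1 or p4)) or (p3 and (p1 implies (p1 implies not p3)))).
  branch 1 (add T (p2 and p1), T (((not p5 or p4) and not not (p1 or p4)) or (p3 and (p1 implies (p1 implies not p3))))):
    T (p2 and p1): α-rule — add T p2, T p1.
    T (((not p5 or p4) and not not (p1 or p4)) or (p3 and (p1 implies (p1 implies not p3)))): β-rule — branch into T ((not p5 or p4) and not not (p1 or p4))  //  T (p3 and (p1 implies (p1 implies not p3))).
      branch 1.1 (add T ((not p5 or p4) and not not (p1 or p4))):
        T ((not p5 or p4) and not not (p1 or p4)): α-rule — add T (not p5 or p4), T not not (p1 or p4).
        T not not (p1 or p4): drop double negation, giving T (p1 or p4).
        T (not p5 or p4): β-rule — branch into T not p5  //  T p4.
          branch 1.1.1 (add T not p5):
            T (p1 or p4): β-rule — branch into T p1  //  T p4.
              branch 1.1.1.1 (add T p1):
                ○ open, literals {p1=true, p2=true, p5=false}.
              branch 1.1.1.2 (add T p4):
                ○ open, literals {p1=true, p2=true, p4=true, p5=false}.
          branch 1.1.2 (add T p4):
            T (p1 or p4): β-rule — branch into T p1  //  T p4.
              branch 1.1.2.1 (add T p1):
                ○ open, literals {p1=true, p2=true, p4=true}.
              branch 1.1.2.2 (add T p4):
                ○ open, literals {p1=true, p2=true, p4=true}.
      branch 1.2 (add T (p3 and (p1 implies (p1 implies not p3)))):
        T (p3 and (p1 implies (p1 implies not p3))): α-rule — add T p3, T (p1 implies (p1 implies not p3)).
        T (p1 implies (p1 implies not p3)): β-rule — branch into F p1  //  T (p1 implies not p3).
          branch 1.2.1 (add F p1):
            × closes — contains both p1 and not p1.
          branch 1.2.2 (add T (p1 implies not p3)):
            T (p1 implies not p3): β-rule — branch into F p1  //  T not p3.
              branch 1.2.2.1 (add F p1):
                × closes — contains both p1 and not p1.
              branch 1.2.2.2 (add T not p3):
                × closes — contains both p3 and not p3.
  branch 2 (add F (p2 and p1), F (((not p5 or p4) and not not (p1 or p4)) or (p3 and (p1 implies (p1 implies not p3))))):
    F (((not p5 or p4) and not not (p1 or p4)) or (p3 and (p1 implies (p1 implies not p3)))): α-rule — add F ((not p5 or p4) and not not (p1 or p4)), F (p3 and (p1 implies (p1 implies not p3))).
    F (p2 and p1): β-rule — branch into F p2  //  F p1.
      branch 2.1 (add F p2):
        F ((not p5 or p4) and not not (p1 or p4)): β-rule — branch into F (not p5 or p4)  //  F not not (p1 or p4).
          branch 2.1.1 (add F (not p5 or p4)):
            F (not p5 or p4): α-rule — add F not p5, F p4.
            F (p3 and (p1 implies (p1 implies not p3))): β-rule — branch into F p3  //  F (p1 implies (p1 implies not p3)).
              branch 2.1.1.1 (add F p3):
                ○ open, literals {p2=false, p3=false, p4=false, p5=true}.
              branch 2.1.1.2 (add F (p1 implies (p1 implies not p3))):
                F (p1 implies (p1 implies not p3)): α-rule — add T p1, F (p1 implies not p3).
                F (p1 implies not p3): α-rule — add T p1, F not p3.
                ○ open, literals {p1=true, p2=false, p3=true, p4=false, p5=true}.
          branch 2.1.2 (add F not not (p1 or p4)):
            F not not (p1 or p4): drop double negation, giving F (p1 or p4).
            F (p1 or p4): α-rule — add F p1, F p4.
            F (p3 and (p1 implies (p1 implies not p3))): β-rule — branch into F p3  //  F (p1 implies (p1 implies not p3)).
              branch 2.1.2.1 (add F p3):
                ○ open, literals {p1=false, p2=false, p3=false, p4=false}.
              branch 2.1.2.2 (add F (p1 implies (p1 implies not p3))):
                F (p1 implies (p1 implies not p3)): α-rule — add T p1, F (p1 implies not p3).
                × closes — contains both p1 and not p1.
      branch 2.2 (add F p1):
        F ((not p5 or p4) and not not (p1 or p4)): β-rule — branch into F (not p5 or p4)  //  F not not (p1 or p4).
          branch 2.2.1 (add F (not p5 or p4)):
            F (not p5 or p4): α-rule — add F not p5, F p4.
            F (p3 and (p1 implies (p1 implies not p3))): β-rule — branch into F p3  //  F (p1 implies (p1 implies not p3)).
              branch 2.2.1.1 (add F p3):
                ○ open, literals {p1=false, p3=false, p4=false, p5=true}.
              branch 2.2.1.2 (add F (p1 implies (p1 implies not p3))):
                F (p1 implies (p1 implies not p3)): α-rule — add T p1, F (p1 implies not p3).
                × closes — contains both p1 and not p1.
          branch 2.2.2 (add F not not (p1 or p4)):
            F not not (p1 or p4): drop double negation, giving F (p1 or p4).
            F (p1 or p4): α-rule — add F p1, F p4.
            F (p3 and (p1 implies (p1 implies not p3))): β-rule — branch into F p3  //  F (p1 implies (p1 implies not p3)).
              branch 2.2.2.1 (add F p3):
                ○ open, literals {p1=false, p3=false, p4=false}.
              branch 2.2.2.2 (add F (p1 implies (p1 implies not p3))):
                F (p1 implies (p1 implies not p3)): α-rule — add T p1, F (p1 implies not p3).
                × closes — contains both p1 and not p1.
6 branches closed, 9 open.
Each open branch fixes some atoms; the unmentioned ones are free. Counting distinct full assignments: branch {p1=true, p2=true, p5=false} (p3, p4) contributes 4 new; branch {p1=true, p2=true, p4=true, p5=false} (p3) contributes 0 new; branch {p1=true, p2=true, p4=true} (p3, p5) contributes 2 new; branch {p1=true, p2=true, p4=true} (p3, p5) contributes 0 new; branch {p2=false, p3=false, p4=false, p5=true} (p1) contributes 2 new; branch {p1=true, p2=false, p3=true, p4=false, p5=true} (none free) contributes 1 new; branch {p1=false, p2=false, p3=false, p4=false} (p5) contributes 1 new; branch {p1=false, p3=false, p4=false, p5=true} (p2) contributes 1 new; branch {p1=false, p3=false, p4=false} (p2, p5) contributes 1 new. Total: 12.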